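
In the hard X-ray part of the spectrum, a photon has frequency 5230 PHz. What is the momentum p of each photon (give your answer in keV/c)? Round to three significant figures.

Use h = 6.62607015 × 10^-34 J·s, c = 2.99792458 × 10^8 m/s, 1 eV = 1.602176634 × 10^-19 J.
In SI units: f = 5230 PHz = 5.23 × 10^18 Hz.
Apply p = hf/c: p = 1.156 × 10^-23 kg·m/s.
Converting to keV/c: p = 21.63 keV/c ≈ 21.6 keV/c.

21.6 keV/c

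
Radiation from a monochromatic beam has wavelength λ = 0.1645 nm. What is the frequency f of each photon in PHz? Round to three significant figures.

Take c = 2.99792458e8 m/s.
In SI units: λ = 0.1645 nm = 1.645e-10 m.
For a photon f = c/λ, so f = 1.822e18 Hz.
Converting to PHz: f = 1822 PHz ≈ 1820 PHz.

1820 PHz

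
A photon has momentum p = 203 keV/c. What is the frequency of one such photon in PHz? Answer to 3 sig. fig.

(h = 6.62607015e-34 J·s, c = 2.99792458e8 m/s, 1 eV = 1.602176634e-19 J.)
First convert: p = 203 keV/c = 1.0849e-22 kg·m/s.
For a photon f = pc/h, so f = 4.909e19 Hz.
Converting to PHz: f = 49090 PHz ≈ 4.91e4 PHz.

4.91e4 PHz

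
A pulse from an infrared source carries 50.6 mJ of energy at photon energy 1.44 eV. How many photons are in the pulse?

2.19e17 photons

Per-photon energy: E = 2.307e-19 J (from energy = 1.44 eV).
N = E_total / E_photon = 0.0506 J / 2.307e-19 J = 2.19e17.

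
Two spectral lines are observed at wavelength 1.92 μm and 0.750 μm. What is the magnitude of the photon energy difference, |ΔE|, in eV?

1.01 eV

Using E = hc/λ: E₁ = 1.035e-19 J, E₂ = 2.649e-19 J.
|ΔE| = |1.035e-19 − 2.649e-19| = 1.61e-19 J = 1.01 eV.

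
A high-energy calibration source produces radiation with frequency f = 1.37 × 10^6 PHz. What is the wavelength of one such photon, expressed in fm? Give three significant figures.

(c = 2.99792458 × 10^8 m/s.)
First convert: f = 1.37 × 10^6 PHz = 1.37 × 10^21 Hz.
Apply λ = c/f: λ = 2.188 × 10^-13 m.
Converting to fm: λ = 218.8 fm ≈ 219 fm.

219 fm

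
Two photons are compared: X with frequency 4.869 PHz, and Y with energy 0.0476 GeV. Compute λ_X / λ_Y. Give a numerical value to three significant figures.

2.36·10^6

λ_X = 6.157·10^-8 m (from frequency = 4.869 PHz, via λ = c/f).
λ_Y = 2.605·10^-14 m (from energy = 0.0476 GeV, via λ = hc/E).
Ratio = 6.157·10^-8 / 2.605·10^-14 = 2.36·10^6.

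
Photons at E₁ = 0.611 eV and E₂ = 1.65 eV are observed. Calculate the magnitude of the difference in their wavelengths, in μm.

1.28 μm

Using λ = hc/E: λ₁ = 2.029·10^-6 m, λ₂ = 7.514·10^-7 m.
|Δλ| = |2.029·10^-6 − 7.514·10^-7| = 1.28·10^-6 m = 1.28 μm.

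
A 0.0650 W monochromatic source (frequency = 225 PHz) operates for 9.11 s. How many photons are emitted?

Total energy: E_total = P·t = 0.0650 × 9.11 = 0.5921 J.
Per-photon energy: E = 1.491 × 10^-16 J.
N = E_total / E_photon = 3.97 × 10^15.

3.97 × 10^15 photons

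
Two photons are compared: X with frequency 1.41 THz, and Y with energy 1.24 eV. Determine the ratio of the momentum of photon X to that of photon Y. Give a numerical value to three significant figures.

p_X = 3.116·10^-30 kg·m/s (from frequency = 1.41 THz, via p = hf/c).
p_Y = 6.627·10^-28 kg·m/s (from energy = 1.24 eV, via p = E/c).
Ratio = 3.116·10^-30 / 6.627·10^-28 = 4.70·10^-3.

4.70·10^-3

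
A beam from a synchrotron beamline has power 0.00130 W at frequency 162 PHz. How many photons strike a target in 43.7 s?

5.29 × 10^14 photons

Total energy: E_total = P·t = 0.00130 × 43.7 = 0.05681 J.
Per-photon energy: E = 1.073 × 10^-16 J.
N = E_total / E_photon = 5.29 × 10^14.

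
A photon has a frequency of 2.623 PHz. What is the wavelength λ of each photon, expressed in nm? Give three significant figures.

114 nm

Use c = 2.99792458e8 m/s.
In SI units: f = 2.623 PHz = 2.623e15 Hz.
For a photon λ = c/f, so λ = 1.143e-7 m.
Converting to nm: λ = 114.3 nm ≈ 114 nm.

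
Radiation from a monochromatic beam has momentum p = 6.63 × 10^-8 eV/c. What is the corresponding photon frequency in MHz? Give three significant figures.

Use h = 6.62607015 × 10^-34 J·s, c = 2.99792458 × 10^8 m/s, 1 eV = 1.602176634 × 10^-19 J.
Convert to SI: p = 6.63 × 10^-8 eV/c = 3.5433 × 10^-35 kg·m/s.
The photon relation is f = pc/h, giving f = 1.603 × 10^7 Hz.
Converting to MHz: f = 16.03 MHz ≈ 16.0 MHz.

16.0 MHz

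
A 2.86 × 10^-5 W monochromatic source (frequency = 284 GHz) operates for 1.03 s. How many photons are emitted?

1.57 × 10^17 photons

Total energy: E_total = P·t = 2.86 × 10^-5 × 1.03 = 2.946 × 10^-5 J.
Per-photon energy: E = 1.882 × 10^-22 J.
N = E_total / E_photon = 1.57 × 10^17.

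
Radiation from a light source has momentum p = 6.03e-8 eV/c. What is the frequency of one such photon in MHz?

In SI units: p = 6.03e-8 eV/c = 3.2226e-35 kg·m/s.
The photon relation is f = pc/h, giving f = 1.458e7 Hz.
Converting to MHz: f = 14.58 MHz ≈ 14.6 MHz.

14.6 MHz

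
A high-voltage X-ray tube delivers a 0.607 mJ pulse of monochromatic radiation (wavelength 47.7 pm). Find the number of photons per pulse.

Per-photon energy: E = 4.164·10^-15 J (from wavelength = 47.7 pm).
N = E_total / E_photon = 6.07·10^-4 J / 4.164·10^-15 J = 1.46·10^11.

1.46·10^11 photons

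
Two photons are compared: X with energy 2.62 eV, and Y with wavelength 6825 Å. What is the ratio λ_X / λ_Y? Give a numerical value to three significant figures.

0.693

λ_X = 4.732 × 10^-7 m (from energy = 2.62 eV, via λ = hc/E).
λ_Y = 6.825 × 10^-7 m (from wavelength = 6825 Å, via λ given directly).
Ratio = 4.732 × 10^-7 / 6.825 × 10^-7 = 0.693.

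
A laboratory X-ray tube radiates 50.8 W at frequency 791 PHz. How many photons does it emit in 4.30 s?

Total energy: E_total = P·t = 50.8 × 4.30 = 218.4 J.
Per-photon energy: E = 5.241 × 10^-16 J.
N = E_total / E_photon = 4.17 × 10^17.

4.17 × 10^17 photons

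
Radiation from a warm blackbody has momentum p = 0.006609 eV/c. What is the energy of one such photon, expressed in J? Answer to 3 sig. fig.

In SI units: p = 0.006609 eV/c = 3.5320·10^-30 kg·m/s.
Since E = pc for a photon, E = 1.059·10^-21 J.
So E ≈ 1.06·10^-21 J.

1.06·10^-21 J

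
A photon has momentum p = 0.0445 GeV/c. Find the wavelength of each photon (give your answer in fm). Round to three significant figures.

27.9 fm

Take h = 6.62607015e-34 J·s, c = 2.99792458e8 m/s, 1 eV = 1.602176634e-19 J.
In SI units: p = 0.0445 GeV/c = 2.3782e-20 kg·m/s.
For a photon λ = h/p, so λ = 2.786e-14 m.
Converting to fm: λ = 27.86 fm ≈ 27.9 fm.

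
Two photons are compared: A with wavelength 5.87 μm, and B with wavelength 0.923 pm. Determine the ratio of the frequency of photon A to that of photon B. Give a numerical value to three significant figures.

f_A = 5.107 × 10^13 Hz (from wavelength = 5.87 μm, via f = c/λ).
f_B = 3.248 × 10^20 Hz (from wavelength = 0.923 pm, via f = c/λ).
Ratio = 5.107 × 10^13 / 3.248 × 10^20 = 1.57 × 10^-7.

1.57 × 10^-7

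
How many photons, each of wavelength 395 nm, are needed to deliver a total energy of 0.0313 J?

Per-photon energy: E = 5.029e-19 J (from wavelength = 395 nm).
N = E_total / E_photon = 0.0313 J / 5.029e-19 J = 6.22e16.

6.22e16 photons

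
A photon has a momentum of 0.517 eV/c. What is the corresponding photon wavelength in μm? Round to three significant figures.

2.40 μm

(h = 6.62607015·10^-34 J·s, c = 2.99792458·10^8 m/s, 1 eV = 1.602176634·10^-19 J.)
First convert: p = 0.517 eV/c = 2.7630·10^-28 kg·m/s.
For a photon λ = h/p, so λ = 2.398·10^-6 m.
Converting to μm: λ = 2.398 μm ≈ 2.40 μm.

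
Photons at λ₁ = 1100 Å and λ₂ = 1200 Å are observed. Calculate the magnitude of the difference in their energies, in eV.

Using E = hc/λ: E₁ = 1.806 × 10^-18 J, E₂ = 1.655 × 10^-18 J.
|ΔE| = |1.806 × 10^-18 − 1.655 × 10^-18| = 1.50 × 10^-19 J = 0.939 eV.

0.939 eV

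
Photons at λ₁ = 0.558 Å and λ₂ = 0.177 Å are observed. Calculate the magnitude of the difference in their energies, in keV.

47.8 keV

Using E = hc/λ: E₁ = 3.560e-15 J, E₂ = 1.122e-14 J.
|ΔE| = |3.560e-15 − 1.122e-14| = 7.66e-15 J = 47.8 keV.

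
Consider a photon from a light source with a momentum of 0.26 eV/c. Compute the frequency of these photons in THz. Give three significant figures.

62.9 THz

In SI units: p = 0.26 eV/c = 1.3895 × 10^-28 kg·m/s.
The photon relation is f = pc/h, giving f = 6.287 × 10^13 Hz.
Converting to THz: f = 62.87 THz ≈ 62.9 THz.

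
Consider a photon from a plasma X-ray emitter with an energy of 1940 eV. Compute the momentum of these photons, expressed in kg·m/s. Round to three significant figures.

Convert to SI: E = 1940 eV = 3.1082e-16 J.
Since p = E/c for a photon, p = 1.037e-24 kg·m/s.
So p ≈ 1.04e-24 kg·m/s.

1.04e-24 kg·m/s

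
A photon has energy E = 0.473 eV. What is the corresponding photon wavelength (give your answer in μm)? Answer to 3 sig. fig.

2.62 μm

Use h = 6.62607015·10^-34 J·s, c = 2.99792458·10^8 m/s, 1 eV = 1.602176634·10^-19 J.
First convert: E = 0.473 eV = 7.5783·10^-20 J.
The photon relation is λ = hc/E, giving λ = 2.621·10^-6 m.
Converting to μm: λ = 2.621 μm ≈ 2.62 μm.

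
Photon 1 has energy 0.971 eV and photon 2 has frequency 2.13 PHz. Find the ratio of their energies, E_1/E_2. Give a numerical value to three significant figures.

0.110

E_1 = 1.556 × 10^-19 J (from energy = 0.971 eV, via E given directly).
E_2 = 1.411 × 10^-18 J (from frequency = 2.13 PHz, via E = hf).
Ratio = 1.556 × 10^-19 / 1.411 × 10^-18 = 0.110.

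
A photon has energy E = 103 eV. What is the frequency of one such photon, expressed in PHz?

Use h = 6.62607015e-34 J·s, 1 eV = 1.602176634e-19 J.
Convert to SI: E = 103 eV = 1.6502e-17 J.
Apply f = E/h: f = 2.491e16 Hz.
Converting to PHz: f = 24.91 PHz ≈ 24.9 PHz.

24.9 PHz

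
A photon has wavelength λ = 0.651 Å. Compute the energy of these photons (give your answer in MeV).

0.0190 MeV

Use h = 6.62607015 × 10^-34 J·s, c = 2.99792458 × 10^8 m/s, 1 eV = 1.602176634 × 10^-19 J.
In SI units: λ = 0.651 Å = 6.51 × 10^-11 m.
Apply E = hc/λ: E = 3.051 × 10^-15 J.
Converting to MeV: E = 0.01905 MeV ≈ 0.0190 MeV.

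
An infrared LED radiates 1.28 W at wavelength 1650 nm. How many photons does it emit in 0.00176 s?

1.87 × 10^16 photons

Total energy: E_total = P·t = 1.28 × 0.00176 = 0.002253 J.
Per-photon energy: E = 1.204 × 10^-19 J.
N = E_total / E_photon = 1.87 × 10^16.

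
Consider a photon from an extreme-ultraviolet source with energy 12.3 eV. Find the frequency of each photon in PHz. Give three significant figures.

2.97 PHz

Take h = 6.62607015e-34 J·s, 1 eV = 1.602176634e-19 J.
First convert: E = 12.3 eV = 1.9707e-18 J.
Apply f = E/h: f = 2.974e15 Hz.
Converting to PHz: f = 2.974 PHz ≈ 2.97 PHz.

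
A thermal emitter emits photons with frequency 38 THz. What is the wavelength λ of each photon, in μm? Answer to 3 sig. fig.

Take c = 2.99792458 × 10^8 m/s.
First convert: f = 38 THz = 3.8 × 10^13 Hz.
Since λ = c/f for a photon, λ = 7.889 × 10^-6 m.
Converting to μm: λ = 7.889 μm ≈ 7.89 μm.

7.89 μm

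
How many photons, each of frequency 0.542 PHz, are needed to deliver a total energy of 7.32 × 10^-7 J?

2.04 × 10^12 photons

Per-photon energy: E = 3.591 × 10^-19 J (from frequency = 0.542 PHz).
N = E_total / E_photon = 7.32 × 10^-7 J / 3.591 × 10^-19 J = 2.04 × 10^12.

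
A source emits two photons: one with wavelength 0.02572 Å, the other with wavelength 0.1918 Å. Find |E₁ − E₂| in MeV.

0.417 MeV

Using E = hc/λ: E₁ = 7.7234·10^-14 J, E₂ = 1.0357·10^-14 J.
|ΔE| = |7.7234·10^-14 − 1.0357·10^-14| = 6.69·10^-14 J = 0.417 MeV.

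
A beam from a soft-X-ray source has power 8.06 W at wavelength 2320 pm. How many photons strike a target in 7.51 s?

7.07·10^17 photons

Total energy: E_total = P·t = 8.06 × 7.51 = 60.53 J.
Per-photon energy: E = 8.562·10^-17 J.
N = E_total / E_photon = 7.07·10^17.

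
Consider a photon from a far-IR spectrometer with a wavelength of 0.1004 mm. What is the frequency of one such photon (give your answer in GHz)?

2990 GHz

Take c = 2.99792458e8 m/s.
In SI units: λ = 0.1004 mm = 1.004e-4 m.
Apply f = c/λ: f = 2.986e12 Hz.
Converting to GHz: f = 2986 GHz ≈ 2990 GHz.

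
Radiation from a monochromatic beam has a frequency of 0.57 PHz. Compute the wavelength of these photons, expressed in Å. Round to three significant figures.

5260 Å

First convert: f = 0.57 PHz = 5.7e14 Hz.
The photon relation is λ = c/f, giving λ = 5.260e-7 m.
Converting to Å: λ = 5260 Å ≈ 5260 Å.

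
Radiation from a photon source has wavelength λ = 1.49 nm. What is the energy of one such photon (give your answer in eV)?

Take h = 6.62607015 × 10^-34 J·s, c = 2.99792458 × 10^8 m/s, 1 eV = 1.602176634 × 10^-19 J.
Convert to SI: λ = 1.49 nm = 1.49 × 10^-9 m.
Apply E = hc/λ: E = 1.333 × 10^-16 J.
Converting to eV: E = 832.1 eV ≈ 832 eV.

832 eV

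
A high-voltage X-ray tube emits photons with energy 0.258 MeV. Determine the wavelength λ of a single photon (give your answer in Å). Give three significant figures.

0.0481 Å

(h = 6.62607015e-34 J·s, c = 2.99792458e8 m/s, 1 eV = 1.602176634e-19 J.)
First convert: E = 0.258 MeV = 4.1336e-14 J.
For a photon λ = hc/E, so λ = 4.806e-12 m.
Converting to Å: λ = 0.04806 Å ≈ 0.0481 Å.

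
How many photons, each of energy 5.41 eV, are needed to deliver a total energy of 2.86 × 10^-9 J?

Per-photon energy: E = 8.668 × 10^-19 J (from energy = 5.41 eV).
N = E_total / E_photon = 2.86 × 10^-9 J / 8.668 × 10^-19 J = 3.30 × 10^9.

3.30 × 10^9 photons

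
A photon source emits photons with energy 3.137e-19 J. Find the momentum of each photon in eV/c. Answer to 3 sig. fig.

1.96 eV/c

Use c = 2.99792458e8 m/s, 1 eV = 1.602176634e-19 J.
Since p = E/c for a photon, p = 1.046e-27 kg·m/s.
Converting to eV/c: p = 1.958 eV/c ≈ 1.96 eV/c.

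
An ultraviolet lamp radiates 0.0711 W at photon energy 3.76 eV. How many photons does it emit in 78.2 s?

9.23 × 10^18 photons

Total energy: E_total = P·t = 0.0711 × 78.2 = 5.560 J.
Per-photon energy: E = 6.024 × 10^-19 J.
N = E_total / E_photon = 9.23 × 10^18.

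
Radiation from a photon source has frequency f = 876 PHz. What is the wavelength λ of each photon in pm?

342 pm

In SI units: f = 876 PHz = 8.76 × 10^17 Hz.
The photon relation is λ = c/f, giving λ = 3.422 × 10^-10 m.
Converting to pm: λ = 342.2 pm ≈ 342 pm.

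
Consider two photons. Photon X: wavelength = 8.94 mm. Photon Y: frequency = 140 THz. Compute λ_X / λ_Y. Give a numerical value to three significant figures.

4170

λ_X = 0.008940 m (from wavelength = 8.94 mm, via λ given directly).
λ_Y = 2.141 × 10^-6 m (from frequency = 140 THz, via λ = c/f).
Ratio = 0.008940 / 2.141 × 10^-6 = 4170.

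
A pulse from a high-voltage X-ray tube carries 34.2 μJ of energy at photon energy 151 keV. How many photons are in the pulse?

Per-photon energy: E = 2.419 × 10^-14 J (from energy = 151 keV).
N = E_total / E_photon = 3.42 × 10^-5 J / 2.419 × 10^-14 J = 1.41 × 10^9.

1.41 × 10^9 photons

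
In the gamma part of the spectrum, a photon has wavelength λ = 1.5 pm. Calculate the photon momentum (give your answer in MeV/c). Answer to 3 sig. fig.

Take h = 6.62607015e-34 J·s, c = 2.99792458e8 m/s, 1 eV = 1.602176634e-19 J.
Convert to SI: λ = 1.5 pm = 1.5e-12 m.
The photon relation is p = h/λ, giving p = 4.417e-22 kg·m/s.
Converting to MeV/c: p = 0.8266 MeV/c ≈ 0.827 MeV/c.

0.827 MeV/c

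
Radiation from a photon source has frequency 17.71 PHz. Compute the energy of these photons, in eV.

Use h = 6.62607015e-34 J·s, 1 eV = 1.602176634e-19 J.
First convert: f = 17.71 PHz = 1.771e16 Hz.
Apply E = hf: E = 1.173e-17 J.
Converting to eV: E = 73.24 eV ≈ 73.2 eV.

73.2 eV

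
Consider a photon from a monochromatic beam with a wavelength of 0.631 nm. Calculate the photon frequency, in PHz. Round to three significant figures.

475 PHz

(c = 2.99792458e8 m/s.)
Convert to SI: λ = 0.631 nm = 6.31e-10 m.
For a photon f = c/λ, so f = 4.751e17 Hz.
Converting to PHz: f = 475.1 PHz ≈ 475 PHz.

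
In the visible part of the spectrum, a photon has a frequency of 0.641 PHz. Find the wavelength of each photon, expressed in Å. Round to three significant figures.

Take c = 2.99792458 × 10^8 m/s.
Convert to SI: f = 0.641 PHz = 6.41 × 10^14 Hz.
For a photon λ = c/f, so λ = 4.677 × 10^-7 m.
Converting to Å: λ = 4677 Å ≈ 4680 Å.

4680 Å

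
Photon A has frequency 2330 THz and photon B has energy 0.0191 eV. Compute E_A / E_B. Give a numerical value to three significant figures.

E_A = 1.544e-18 J (from frequency = 2330 THz, via E = hf).
E_B = 3.060e-21 J (from energy = 0.0191 eV, via E given directly).
Ratio = 1.544e-18 / 3.060e-21 = 505.

505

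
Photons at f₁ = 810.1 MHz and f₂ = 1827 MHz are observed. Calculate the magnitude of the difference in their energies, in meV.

Using E = hf: E₁ = 5.3678 × 10^-25 J, E₂ = 1.2106 × 10^-24 J.
|ΔE| = |5.3678 × 10^-25 − 1.2106 × 10^-24| = 6.74 × 10^-25 J = 4.21 × 10^-3 meV.

4.21 × 10^-3 meV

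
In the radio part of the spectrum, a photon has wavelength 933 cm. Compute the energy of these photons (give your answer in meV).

1.33·10^-4 meV

Take h = 6.62607015·10^-34 J·s, c = 2.99792458·10^8 m/s, 1 eV = 1.602176634·10^-19 J.
In SI units: λ = 933 cm = 9.33 m.
Apply E = hc/λ: E = 2.129·10^-26 J.
Converting to meV: E = 1.329·10^-4 meV ≈ 1.33·10^-4 meV.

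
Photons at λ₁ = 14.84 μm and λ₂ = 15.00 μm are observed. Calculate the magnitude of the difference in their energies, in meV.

0.891 meV

Using E = hc/λ: E₁ = 1.3386e-20 J, E₂ = 1.3243e-20 J.
|ΔE| = |1.3386e-20 − 1.3243e-20| = 1.43e-22 J = 0.891 meV.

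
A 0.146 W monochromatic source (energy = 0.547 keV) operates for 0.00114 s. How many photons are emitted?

Total energy: E_total = P·t = 0.146 × 0.00114 = 1.664e-4 J.
Per-photon energy: E = 8.764e-17 J.
N = E_total / E_photon = 1.90e12.

1.90e12 photons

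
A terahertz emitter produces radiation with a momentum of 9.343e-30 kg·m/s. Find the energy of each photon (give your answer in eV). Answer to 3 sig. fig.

0.0175 eV

The photon relation is E = pc, giving E = 2.801e-21 J.
Converting to eV: E = 0.01748 eV ≈ 0.0175 eV.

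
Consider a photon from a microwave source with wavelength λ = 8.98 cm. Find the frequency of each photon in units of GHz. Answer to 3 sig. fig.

3.34 GHz

Use c = 2.99792458e8 m/s.
In SI units: λ = 8.98 cm = 0.0898 m.
Apply f = c/λ: f = 3.338e9 Hz.
Converting to GHz: f = 3.338 GHz ≈ 3.34 GHz.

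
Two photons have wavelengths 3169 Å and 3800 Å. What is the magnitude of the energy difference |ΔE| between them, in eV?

0.650 eV

Using E = hc/λ: E₁ = 6.2684 × 10^-19 J, E₂ = 5.2275 × 10^-19 J.
|ΔE| = |6.2684 × 10^-19 − 5.2275 × 10^-19| = 1.04 × 10^-19 J = 0.650 eV.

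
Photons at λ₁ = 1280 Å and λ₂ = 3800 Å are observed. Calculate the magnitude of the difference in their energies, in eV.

Using E = hc/λ: E₁ = 1.552e-18 J, E₂ = 5.227e-19 J.
|ΔE| = |1.552e-18 − 5.227e-19| = 1.03e-18 J = 6.42 eV.

6.42 eV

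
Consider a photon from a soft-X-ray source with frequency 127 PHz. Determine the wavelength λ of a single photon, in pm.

2360 pm

Take c = 2.99792458e8 m/s.
In SI units: f = 127 PHz = 1.27e17 Hz.
Since λ = c/f for a photon, λ = 2.361e-9 m.
Converting to pm: λ = 2361 pm ≈ 2360 pm.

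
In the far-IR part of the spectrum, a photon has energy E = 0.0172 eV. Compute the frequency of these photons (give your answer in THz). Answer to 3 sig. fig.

4.16 THz

(h = 6.62607015e-34 J·s, 1 eV = 1.602176634e-19 J.)
Convert to SI: E = 0.0172 eV = 2.7557e-21 J.
For a photon f = E/h, so f = 4.159e12 Hz.
Converting to THz: f = 4.159 THz ≈ 4.16 THz.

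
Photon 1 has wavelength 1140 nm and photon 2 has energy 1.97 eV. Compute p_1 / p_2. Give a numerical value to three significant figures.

p_1 = 5.812e-28 kg·m/s (from wavelength = 1140 nm, via p = h/λ).
p_2 = 1.053e-27 kg·m/s (from energy = 1.97 eV, via p = E/c).
Ratio = 5.812e-28 / 1.053e-27 = 0.552.

0.552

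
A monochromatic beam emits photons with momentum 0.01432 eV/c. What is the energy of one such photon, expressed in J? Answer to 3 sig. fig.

Convert to SI: p = 0.01432 eV/c = 7.6530e-30 kg·m/s.
Since E = pc for a photon, E = 2.294e-21 J.
So E ≈ 2.29e-21 J.

2.29e-21 J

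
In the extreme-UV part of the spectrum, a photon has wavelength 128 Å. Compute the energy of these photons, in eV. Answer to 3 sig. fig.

96.9 eV

(h = 6.62607015·10^-34 J·s, c = 2.99792458·10^8 m/s, 1 eV = 1.602176634·10^-19 J.)
Convert to SI: λ = 128 Å = 1.28·10^-8 m.
Since E = hc/λ for a photon, E = 1.552·10^-17 J.
Converting to eV: E = 96.86 eV ≈ 96.9 eV.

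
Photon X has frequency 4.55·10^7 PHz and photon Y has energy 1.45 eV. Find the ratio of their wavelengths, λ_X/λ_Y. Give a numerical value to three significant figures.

λ_X = 6.589·10^-15 m (from frequency = 4.55·10^7 PHz, via λ = c/f).
λ_Y = 8.551·10^-7 m (from energy = 1.45 eV, via λ = hc/E).
Ratio = 6.589·10^-15 / 8.551·10^-7 = 7.71·10^-9.

7.71·10^-9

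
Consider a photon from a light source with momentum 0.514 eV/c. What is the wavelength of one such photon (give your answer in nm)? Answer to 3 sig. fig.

2410 nm

First convert: p = 0.514 eV/c = 2.7470e-28 kg·m/s.
Since λ = h/p for a photon, λ = 2.412e-6 m.
Converting to nm: λ = 2412 nm ≈ 2410 nm.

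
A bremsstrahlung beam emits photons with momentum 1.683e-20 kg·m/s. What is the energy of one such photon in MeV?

(c = 2.99792458e8 m/s, 1 eV = 1.602176634e-19 J.)
Since E = pc for a photon, E = 5.046e-12 J.
Converting to MeV: E = 31.49 MeV ≈ 31.5 MeV.

31.5 MeV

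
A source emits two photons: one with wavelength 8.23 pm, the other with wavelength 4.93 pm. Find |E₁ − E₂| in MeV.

0.101 MeV

Using E = hc/λ: E₁ = 2.414 × 10^-14 J, E₂ = 4.029 × 10^-14 J.
|ΔE| = |2.414 × 10^-14 − 4.029 × 10^-14| = 1.62 × 10^-14 J = 0.101 MeV.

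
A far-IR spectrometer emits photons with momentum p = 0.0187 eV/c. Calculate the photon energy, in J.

Use c = 2.99792458e8 m/s, 1 eV = 1.602176634e-19 J.
In SI units: p = 0.0187 eV/c = 9.9938e-30 kg·m/s.
Apply E = pc: E = 2.996e-21 J.
So E ≈ 3.00e-21 J.

3.00e-21 J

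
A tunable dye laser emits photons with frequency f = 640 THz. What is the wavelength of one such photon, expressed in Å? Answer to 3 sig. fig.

4680 Å

Use c = 2.99792458e8 m/s.
First convert: f = 640 THz = 6.4e14 Hz.
The photon relation is λ = c/f, giving λ = 4.684e-7 m.
Converting to Å: λ = 4684 Å ≈ 4680 Å.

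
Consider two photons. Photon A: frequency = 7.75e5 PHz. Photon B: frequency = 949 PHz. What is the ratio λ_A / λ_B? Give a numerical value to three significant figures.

λ_A = 3.868e-13 m (from frequency = 7.75e5 PHz, via λ = c/f).
λ_B = 3.159e-10 m (from frequency = 949 PHz, via λ = c/f).
Ratio = 3.868e-13 / 3.159e-10 = 1.22e-3.

1.22e-3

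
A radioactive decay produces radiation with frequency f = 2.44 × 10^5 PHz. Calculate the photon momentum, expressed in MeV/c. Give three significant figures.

1.01 MeV/c

First convert: f = 2.44 × 10^5 PHz = 2.44 × 10^20 Hz.
Apply p = hf/c: p = 5.393 × 10^-22 kg·m/s.
Converting to MeV/c: p = 1.009 MeV/c ≈ 1.01 MeV/c.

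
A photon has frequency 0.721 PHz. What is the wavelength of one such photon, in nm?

(c = 2.99792458e8 m/s.)
In SI units: f = 0.721 PHz = 7.21e14 Hz.
Apply λ = c/f: λ = 4.158e-7 m.
Converting to nm: λ = 415.8 nm ≈ 416 nm.

416 nm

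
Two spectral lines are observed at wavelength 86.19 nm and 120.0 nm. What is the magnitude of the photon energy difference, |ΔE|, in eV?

Using E = hc/λ: E₁ = 2.3047e-18 J, E₂ = 1.6554e-18 J.
|ΔE| = |2.3047e-18 − 1.6554e-18| = 6.49e-19 J = 4.05 eV.

4.05 eV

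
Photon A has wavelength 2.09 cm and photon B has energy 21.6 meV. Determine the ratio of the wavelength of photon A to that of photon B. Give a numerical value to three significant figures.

λ_A = 0.02090 m (from wavelength = 2.09 cm, via λ given directly).
λ_B = 5.740 × 10^-5 m (from energy = 21.6 meV, via λ = hc/E).
Ratio = 0.02090 / 5.740 × 10^-5 = 364.

364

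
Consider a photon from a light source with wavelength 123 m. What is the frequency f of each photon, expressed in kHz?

(c = 2.99792458 × 10^8 m/s.)
The photon relation is f = c/λ, giving f = 2.437 × 10^6 Hz.
Converting to kHz: f = 2437 kHz ≈ 2440 kHz.

2440 kHz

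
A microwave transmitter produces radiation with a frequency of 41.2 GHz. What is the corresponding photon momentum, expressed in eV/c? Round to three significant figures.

1.70e-4 eV/c

(h = 6.62607015e-34 J·s, c = 2.99792458e8 m/s, 1 eV = 1.602176634e-19 J.)
In SI units: f = 41.2 GHz = 4.12e10 Hz.
Apply p = hf/c: p = 9.106e-32 kg·m/s.
Converting to eV/c: p = 1.704e-4 eV/c ≈ 1.70e-4 eV/c.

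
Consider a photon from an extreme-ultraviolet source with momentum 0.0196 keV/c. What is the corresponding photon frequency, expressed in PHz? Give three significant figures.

Use h = 6.62607015 × 10^-34 J·s, c = 2.99792458 × 10^8 m/s, 1 eV = 1.602176634 × 10^-19 J.
In SI units: p = 0.0196 keV/c = 1.0475 × 10^-26 kg·m/s.
For a photon f = pc/h, so f = 4.739 × 10^15 Hz.
Converting to PHz: f = 4.739 PHz ≈ 4.74 PHz.

4.74 PHz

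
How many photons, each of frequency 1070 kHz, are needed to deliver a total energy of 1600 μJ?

2.26·10^24 photons

Per-photon energy: E = 7.090·10^-28 J (from frequency = 1070 kHz).
N = E_total / E_photon = 0.00160 J / 7.090·10^-28 J = 2.26·10^24.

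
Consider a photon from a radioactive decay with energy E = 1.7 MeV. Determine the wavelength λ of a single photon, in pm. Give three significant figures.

0.729 pm

(h = 6.62607015 × 10^-34 J·s, c = 2.99792458 × 10^8 m/s, 1 eV = 1.602176634 × 10^-19 J.)
Convert to SI: E = 1.7 MeV = 2.7237 × 10^-13 J.
Since λ = hc/E for a photon, λ = 7.293 × 10^-13 m.
Converting to pm: λ = 0.7293 pm ≈ 0.729 pm.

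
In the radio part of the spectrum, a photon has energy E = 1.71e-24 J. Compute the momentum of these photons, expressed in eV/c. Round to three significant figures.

Use c = 2.99792458e8 m/s, 1 eV = 1.602176634e-19 J.
Since p = E/c for a photon, p = 5.704e-33 kg·m/s.
Converting to eV/c: p = 1.067e-5 eV/c ≈ 1.07e-5 eV/c.

1.07e-5 eV/c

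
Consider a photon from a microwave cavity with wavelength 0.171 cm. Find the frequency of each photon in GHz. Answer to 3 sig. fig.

Use c = 2.99792458 × 10^8 m/s.
In SI units: λ = 0.171 cm = 0.00171 m.
Since f = c/λ for a photon, f = 1.753 × 10^11 Hz.
Converting to GHz: f = 175.3 GHz ≈ 175 GHz.

175 GHz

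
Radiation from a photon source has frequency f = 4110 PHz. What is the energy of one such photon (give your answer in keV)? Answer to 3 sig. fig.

Use h = 6.62607015 × 10^-34 J·s, 1 eV = 1.602176634 × 10^-19 J.
Convert to SI: f = 4110 PHz = 4.11 × 10^18 Hz.
The photon relation is E = hf, giving E = 2.723 × 10^-15 J.
Converting to keV: E = 17.00 keV ≈ 17.0 keV.

17.0 keV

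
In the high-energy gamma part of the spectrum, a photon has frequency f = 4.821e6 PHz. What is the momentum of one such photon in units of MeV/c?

19.9 MeV/c

Take h = 6.62607015e-34 J·s, c = 2.99792458e8 m/s, 1 eV = 1.602176634e-19 J.
First convert: f = 4.821e6 PHz = 4.821e21 Hz.
The photon relation is p = hf/c, giving p = 1.066e-20 kg·m/s.
Converting to MeV/c: p = 19.94 MeV/c ≈ 19.9 MeV/c.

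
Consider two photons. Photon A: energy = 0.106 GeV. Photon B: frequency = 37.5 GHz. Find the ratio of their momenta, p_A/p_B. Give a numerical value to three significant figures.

6.83e11

p_A = 5.665e-20 kg·m/s (from energy = 0.106 GeV, via p = E/c).
p_B = 8.288e-32 kg·m/s (from frequency = 37.5 GHz, via p = hf/c).
Ratio = 5.665e-20 / 8.288e-32 = 6.83e11.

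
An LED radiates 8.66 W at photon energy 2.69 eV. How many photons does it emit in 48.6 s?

Total energy: E_total = P·t = 8.66 × 48.6 = 420.9 J.
Per-photon energy: E = 4.310e-19 J.
N = E_total / E_photon = 9.77e20.

9.77e20 photons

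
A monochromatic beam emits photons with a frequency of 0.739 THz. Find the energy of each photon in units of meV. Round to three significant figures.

3.06 meV

Take h = 6.62607015e-34 J·s, 1 eV = 1.602176634e-19 J.
In SI units: f = 0.739 THz = 7.39e11 Hz.
Apply E = hf: E = 4.897e-22 J.
Converting to meV: E = 3.056 meV ≈ 3.06 meV.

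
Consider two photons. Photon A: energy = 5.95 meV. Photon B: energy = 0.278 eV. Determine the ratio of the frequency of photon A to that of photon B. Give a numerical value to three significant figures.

0.0214

f_A = 1.439 × 10^12 Hz (from energy = 5.95 meV, via f = E/h).
f_B = 6.722 × 10^13 Hz (from energy = 0.278 eV, via f = E/h).
Ratio = 1.439 × 10^12 / 6.722 × 10^13 = 0.0214.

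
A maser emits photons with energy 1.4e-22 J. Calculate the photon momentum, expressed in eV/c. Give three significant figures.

The photon relation is p = E/c, giving p = 4.670e-31 kg·m/s.
Converting to eV/c: p = 8.738e-4 eV/c ≈ 8.74e-4 eV/c.

8.74e-4 eV/c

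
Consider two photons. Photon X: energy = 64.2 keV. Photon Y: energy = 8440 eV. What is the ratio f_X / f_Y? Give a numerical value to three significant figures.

7.61

f_X = 1.552 × 10^19 Hz (from energy = 64.2 keV, via f = E/h).
f_Y = 2.041 × 10^18 Hz (from energy = 8440 eV, via f = E/h).
Ratio = 1.552 × 10^19 / 2.041 × 10^18 = 7.61.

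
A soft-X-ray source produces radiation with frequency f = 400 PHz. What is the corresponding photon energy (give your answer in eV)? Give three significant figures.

In SI units: f = 400 PHz = 4.0e17 Hz.
Apply E = hf: E = 2.650e-16 J.
Converting to eV: E = 1654 eV ≈ 1650 eV.

1650 eV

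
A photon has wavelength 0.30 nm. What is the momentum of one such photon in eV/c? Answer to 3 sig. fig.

4130 eV/c

Take h = 6.62607015e-34 J·s, c = 2.99792458e8 m/s, 1 eV = 1.602176634e-19 J.
In SI units: λ = 0.30 nm = 3.0e-10 m.
Since p = h/λ for a photon, p = 2.209e-24 kg·m/s.
Converting to eV/c: p = 4133 eV/c ≈ 4130 eV/c.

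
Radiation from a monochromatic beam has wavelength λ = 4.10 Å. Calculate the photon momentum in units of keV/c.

Use h = 6.62607015 × 10^-34 J·s, c = 2.99792458 × 10^8 m/s, 1 eV = 1.602176634 × 10^-19 J.
Convert to SI: λ = 4.10 Å = 4.10 × 10^-10 m.
Apply p = h/λ: p = 1.616 × 10^-24 kg·m/s.
Converting to keV/c: p = 3.024 keV/c ≈ 3.02 keV/c.

3.02 keV/c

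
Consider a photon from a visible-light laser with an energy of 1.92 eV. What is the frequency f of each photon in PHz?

Use h = 6.62607015 × 10^-34 J·s, 1 eV = 1.602176634 × 10^-19 J.
In SI units: E = 1.92 eV = 3.0762 × 10^-19 J.
The photon relation is f = E/h, giving f = 4.643 × 10^14 Hz.
Converting to PHz: f = 0.4643 PHz ≈ 0.464 PHz.

0.464 PHz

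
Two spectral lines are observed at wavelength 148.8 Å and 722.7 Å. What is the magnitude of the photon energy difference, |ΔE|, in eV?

66.2 eV

Using E = hc/λ: E₁ = 1.3350e-17 J, E₂ = 2.7486e-18 J.
|ΔE| = |1.3350e-17 − 2.7486e-18| = 1.06e-17 J = 66.2 eV.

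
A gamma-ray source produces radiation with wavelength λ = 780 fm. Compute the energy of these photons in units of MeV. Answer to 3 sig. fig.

1.59 MeV

(h = 6.62607015e-34 J·s, c = 2.99792458e8 m/s, 1 eV = 1.602176634e-19 J.)
In SI units: λ = 780 fm = 7.8e-13 m.
For a photon E = hc/λ, so E = 2.547e-13 J.
Converting to MeV: E = 1.590 MeV ≈ 1.59 MeV.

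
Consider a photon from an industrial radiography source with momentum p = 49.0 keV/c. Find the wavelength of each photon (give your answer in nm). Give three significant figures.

0.0253 nm

Convert to SI: p = 49.0 keV/c = 2.6187 × 10^-23 kg·m/s.
For a photon λ = h/p, so λ = 2.530 × 10^-11 m.
Converting to nm: λ = 0.02530 nm ≈ 0.0253 nm.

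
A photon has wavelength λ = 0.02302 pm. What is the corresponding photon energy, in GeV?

(h = 6.62607015e-34 J·s, c = 2.99792458e8 m/s, 1 eV = 1.602176634e-19 J.)
In SI units: λ = 0.02302 pm = 2.302e-14 m.
Since E = hc/λ for a photon, E = 8.629e-12 J.
Converting to GeV: E = 0.05386 GeV ≈ 0.0539 GeV.

0.0539 GeV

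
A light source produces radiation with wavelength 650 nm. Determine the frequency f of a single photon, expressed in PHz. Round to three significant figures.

In SI units: λ = 650 nm = 6.5e-7 m.
Since f = c/λ for a photon, f = 4.612e14 Hz.
Converting to PHz: f = 0.4612 PHz ≈ 0.461 PHz.

0.461 PHz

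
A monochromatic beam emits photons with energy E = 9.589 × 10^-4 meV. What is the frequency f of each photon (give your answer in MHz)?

232 MHz

In SI units: E = 9.589 × 10^-4 meV = 1.5363 × 10^-25 J.
For a photon f = E/h, so f = 2.319 × 10^8 Hz.
Converting to MHz: f = 231.9 MHz ≈ 232 MHz.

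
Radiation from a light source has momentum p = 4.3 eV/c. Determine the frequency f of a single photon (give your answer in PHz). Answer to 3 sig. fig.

1.04 PHz

(h = 6.62607015 × 10^-34 J·s, c = 2.99792458 × 10^8 m/s, 1 eV = 1.602176634 × 10^-19 J.)
First convert: p = 4.3 eV/c = 2.2980 × 10^-27 kg·m/s.
The photon relation is f = pc/h, giving f = 1.040 × 10^15 Hz.
Converting to PHz: f = 1.040 PHz ≈ 1.04 PHz.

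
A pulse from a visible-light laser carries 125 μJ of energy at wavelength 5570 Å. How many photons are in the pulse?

Per-photon energy: E = 3.566·10^-19 J (from wavelength = 5570 Å).
N = E_total / E_photon = 1.25·10^-4 J / 3.566·10^-19 J = 3.51·10^14.

3.51·10^14 photons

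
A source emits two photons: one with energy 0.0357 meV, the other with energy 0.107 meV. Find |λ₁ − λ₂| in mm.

Using λ = hc/E: λ₁ = 0.03473 m, λ₂ = 0.01159 m.
|Δλ| = |0.03473 − 0.01159| = 0.0231 m = 23.1 mm.

23.1 mm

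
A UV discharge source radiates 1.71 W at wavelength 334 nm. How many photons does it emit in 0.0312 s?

Total energy: E_total = P·t = 1.71 × 0.0312 = 0.05335 J.
Per-photon energy: E = 5.947e-19 J.
N = E_total / E_photon = 8.97e16.

8.97e16 photons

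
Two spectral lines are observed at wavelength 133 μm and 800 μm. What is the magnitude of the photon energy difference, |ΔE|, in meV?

7.77 meV

Using E = hc/λ: E₁ = 1.494 × 10^-21 J, E₂ = 2.483 × 10^-22 J.
|ΔE| = |1.494 × 10^-21 − 2.483 × 10^-22| = 1.25 × 10^-21 J = 7.77 meV.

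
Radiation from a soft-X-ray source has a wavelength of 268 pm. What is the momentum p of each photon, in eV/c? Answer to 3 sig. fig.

Convert to SI: λ = 268 pm = 2.68e-10 m.
For a photon p = h/λ, so p = 2.472e-24 kg·m/s.
Converting to eV/c: p = 4626 eV/c ≈ 4630 eV/c.

4630 eV/c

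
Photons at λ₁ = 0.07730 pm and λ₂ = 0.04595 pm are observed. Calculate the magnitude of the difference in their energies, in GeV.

Using E = hc/λ: E₁ = 2.5698e-12 J, E₂ = 4.3231e-12 J.
|ΔE| = |2.5698e-12 − 4.3231e-12| = 1.75e-12 J = 0.0109 GeV.

0.0109 GeV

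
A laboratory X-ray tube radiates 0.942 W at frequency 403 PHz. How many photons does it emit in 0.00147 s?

Total energy: E_total = P·t = 0.942 × 0.00147 = 0.001385 J.
Per-photon energy: E = 2.670e-16 J.
N = E_total / E_photon = 5.19e12.

5.19e12 photons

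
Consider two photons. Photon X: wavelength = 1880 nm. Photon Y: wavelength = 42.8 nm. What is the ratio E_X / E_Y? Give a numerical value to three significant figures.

0.0228

E_X = 1.057 × 10^-19 J (from wavelength = 1880 nm, via E = hc/λ).
E_Y = 4.641 × 10^-18 J (from wavelength = 42.8 nm, via E = hc/λ).
Ratio = 1.057 × 10^-19 / 4.641 × 10^-18 = 0.0228.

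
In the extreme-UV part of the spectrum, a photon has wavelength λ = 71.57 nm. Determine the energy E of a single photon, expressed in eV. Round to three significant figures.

(h = 6.62607015e-34 J·s, c = 2.99792458e8 m/s, 1 eV = 1.602176634e-19 J.)
In SI units: λ = 71.57 nm = 7.157e-8 m.
Apply E = hc/λ: E = 2.776e-18 J.
Converting to eV: E = 17.32 eV ≈ 17.3 eV.

17.3 eV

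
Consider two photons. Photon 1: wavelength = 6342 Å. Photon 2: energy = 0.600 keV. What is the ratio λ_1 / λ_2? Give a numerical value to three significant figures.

307

λ_1 = 6.342 × 10^-7 m (from wavelength = 6342 Å, via λ given directly).
λ_2 = 2.066 × 10^-9 m (from energy = 0.600 keV, via λ = hc/E).
Ratio = 6.342 × 10^-7 / 2.066 × 10^-9 = 307.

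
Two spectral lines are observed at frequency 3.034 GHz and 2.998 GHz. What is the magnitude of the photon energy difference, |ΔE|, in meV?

Using E = hf: E₁ = 2.0103e-24 J, E₂ = 1.9865e-24 J.
|ΔE| = |2.0103e-24 − 1.9865e-24| = 2.39e-26 J = 1.49e-4 meV.

1.49e-4 meV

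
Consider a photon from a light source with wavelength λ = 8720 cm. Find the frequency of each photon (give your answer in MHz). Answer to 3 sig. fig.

Use c = 2.99792458 × 10^8 m/s.
In SI units: λ = 8720 cm = 87.2 m.
The photon relation is f = c/λ, giving f = 3.438 × 10^6 Hz.
Converting to MHz: f = 3.438 MHz ≈ 3.44 MHz.

3.44 MHz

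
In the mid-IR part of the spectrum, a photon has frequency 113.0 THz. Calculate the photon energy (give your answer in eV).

0.467 eV

First convert: f = 113.0 THz = 1.130 × 10^14 Hz.
Since E = hf for a photon, E = 7.487 × 10^-20 J.
Converting to eV: E = 0.4673 eV ≈ 0.467 eV.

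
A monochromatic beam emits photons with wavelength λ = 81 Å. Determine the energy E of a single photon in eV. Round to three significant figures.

(h = 6.62607015e-34 J·s, c = 2.99792458e8 m/s, 1 eV = 1.602176634e-19 J.)
First convert: λ = 81 Å = 8.1e-9 m.
The photon relation is E = hc/λ, giving E = 2.452e-17 J.
Converting to eV: E = 153.1 eV ≈ 153 eV.

153 eV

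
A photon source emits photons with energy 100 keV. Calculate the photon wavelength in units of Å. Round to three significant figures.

Use h = 6.62607015e-34 J·s, c = 2.99792458e8 m/s, 1 eV = 1.602176634e-19 J.
Convert to SI: E = 100 keV = 1.6022e-14 J.
For a photon λ = hc/E, so λ = 1.240e-11 m.
Converting to Å: λ = 0.1240 Å ≈ 0.124 Å.

0.124 Å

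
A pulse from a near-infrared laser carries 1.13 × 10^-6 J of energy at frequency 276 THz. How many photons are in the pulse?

6.18 × 10^12 photons

Per-photon energy: E = 1.829 × 10^-19 J (from frequency = 276 THz).
N = E_total / E_photon = 1.13 × 10^-6 J / 1.829 × 10^-19 J = 6.18 × 10^12.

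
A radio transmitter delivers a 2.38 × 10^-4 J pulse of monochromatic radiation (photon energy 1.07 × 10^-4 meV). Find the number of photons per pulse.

1.39 × 10^22 photons

Per-photon energy: E = 1.714 × 10^-26 J (from energy = 1.07 × 10^-4 meV).
N = E_total / E_photon = 2.38 × 10^-4 J / 1.714 × 10^-26 J = 1.39 × 10^22.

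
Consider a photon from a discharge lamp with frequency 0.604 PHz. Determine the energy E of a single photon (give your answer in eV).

2.50 eV

Use h = 6.62607015 × 10^-34 J·s, 1 eV = 1.602176634 × 10^-19 J.
First convert: f = 0.604 PHz = 6.04 × 10^14 Hz.
The photon relation is E = hf, giving E = 4.002 × 10^-19 J.
Converting to eV: E = 2.498 eV ≈ 2.50 eV.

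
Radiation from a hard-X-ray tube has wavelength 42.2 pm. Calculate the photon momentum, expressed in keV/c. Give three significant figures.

29.4 keV/c

Take h = 6.62607015 × 10^-34 J·s, c = 2.99792458 × 10^8 m/s, 1 eV = 1.602176634 × 10^-19 J.
In SI units: λ = 42.2 pm = 4.22 × 10^-11 m.
For a photon p = h/λ, so p = 1.570 × 10^-23 kg·m/s.
Converting to keV/c: p = 29.38 keV/c ≈ 29.4 keV/c.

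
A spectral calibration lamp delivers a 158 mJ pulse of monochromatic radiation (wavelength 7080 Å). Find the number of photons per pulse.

Per-photon energy: E = 2.806 × 10^-19 J (from wavelength = 7080 Å).
N = E_total / E_photon = 0.158 J / 2.806 × 10^-19 J = 5.63 × 10^17.

5.63 × 10^17 photons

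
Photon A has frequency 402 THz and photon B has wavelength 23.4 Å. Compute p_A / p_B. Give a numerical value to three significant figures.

3.14 × 10^-3

p_A = 8.885 × 10^-28 kg·m/s (from frequency = 402 THz, via p = hf/c).
p_B = 2.832 × 10^-25 kg·m/s (from wavelength = 23.4 Å, via p = h/λ).
Ratio = 8.885 × 10^-28 / 2.832 × 10^-25 = 3.14 × 10^-3.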